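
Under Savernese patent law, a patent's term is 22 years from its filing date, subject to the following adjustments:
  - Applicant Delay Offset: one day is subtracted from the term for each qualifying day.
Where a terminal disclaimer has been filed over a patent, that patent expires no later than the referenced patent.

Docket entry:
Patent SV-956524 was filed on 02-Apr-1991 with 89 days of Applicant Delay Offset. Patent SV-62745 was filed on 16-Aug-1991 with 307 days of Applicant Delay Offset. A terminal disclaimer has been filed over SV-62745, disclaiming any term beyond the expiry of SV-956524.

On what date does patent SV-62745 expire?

2012-10-13

Natural term of SV-62745:
  Base: filing + 22 years → 16 August 2013.
  Applicant Delay Offset: −307 days → 13 October 2012.
Expiry of referenced patent SV-956524:
  Base: filing + 22 years → 2 April 2013.
  Applicant Delay Offset: −89 days → 3 January 2013.
Terminal disclaimer: SV-62745 expires on the earlier of 13 October 2012 and 3 January 2013.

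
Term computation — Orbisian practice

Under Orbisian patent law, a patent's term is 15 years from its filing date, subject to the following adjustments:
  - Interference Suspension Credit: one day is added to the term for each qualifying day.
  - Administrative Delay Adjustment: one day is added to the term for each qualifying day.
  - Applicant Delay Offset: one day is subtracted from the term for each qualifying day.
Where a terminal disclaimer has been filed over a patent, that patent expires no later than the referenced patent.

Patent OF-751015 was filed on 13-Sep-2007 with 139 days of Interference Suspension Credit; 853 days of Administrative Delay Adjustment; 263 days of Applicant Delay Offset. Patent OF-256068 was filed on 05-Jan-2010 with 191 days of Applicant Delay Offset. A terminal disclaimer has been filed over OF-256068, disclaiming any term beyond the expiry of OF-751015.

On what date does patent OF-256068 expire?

Natural term of OF-256068:
  Base: filing + 15 years → 5 January 2025.
  Applicant Delay Offset: −191 days → 28 June 2024.
Expiry of referenced patent OF-751015:
  Base: filing + 15 years → 13 September 2022.
  Interference Suspension Credit: +139 days → 30 January 2023.
  Administrative Delay Adjustment: +853 days → 1 June 2025.
  Applicant Delay Offset: −263 days → 11 September 2024.
Terminal disclaimer: OF-256068 expires on the earlier of 28 June 2024 and 11 September 2024.

2024-06-28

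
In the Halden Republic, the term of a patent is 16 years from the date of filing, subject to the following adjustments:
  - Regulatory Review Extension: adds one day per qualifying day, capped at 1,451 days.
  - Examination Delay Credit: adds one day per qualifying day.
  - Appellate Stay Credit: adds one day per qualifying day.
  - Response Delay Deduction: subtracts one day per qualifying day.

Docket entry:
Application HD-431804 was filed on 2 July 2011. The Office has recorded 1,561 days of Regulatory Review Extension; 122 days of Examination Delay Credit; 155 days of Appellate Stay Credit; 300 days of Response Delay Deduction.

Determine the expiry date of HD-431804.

May 30, 2031

Base term: filing date + 16 years → 2 July 2027.
Regulatory Review Extension: 1561 days claimed exceeds the 1451-day cap, so +1451 days → 22 June 2031.
Examination Delay Credit: +122 days → 22 October 2031.
Appellate Stay Credit: +155 days → 25 March 2032.
Response Delay Deduction: −300 days → 30 May 2031.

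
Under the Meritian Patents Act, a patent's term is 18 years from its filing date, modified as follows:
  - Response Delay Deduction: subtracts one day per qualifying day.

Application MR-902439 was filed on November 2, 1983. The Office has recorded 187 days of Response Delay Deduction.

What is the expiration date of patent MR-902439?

Base term: filing date + 18 years → 2 November 2001.
Response Delay Deduction: −187 days → 29 April 2001.

2001-04-29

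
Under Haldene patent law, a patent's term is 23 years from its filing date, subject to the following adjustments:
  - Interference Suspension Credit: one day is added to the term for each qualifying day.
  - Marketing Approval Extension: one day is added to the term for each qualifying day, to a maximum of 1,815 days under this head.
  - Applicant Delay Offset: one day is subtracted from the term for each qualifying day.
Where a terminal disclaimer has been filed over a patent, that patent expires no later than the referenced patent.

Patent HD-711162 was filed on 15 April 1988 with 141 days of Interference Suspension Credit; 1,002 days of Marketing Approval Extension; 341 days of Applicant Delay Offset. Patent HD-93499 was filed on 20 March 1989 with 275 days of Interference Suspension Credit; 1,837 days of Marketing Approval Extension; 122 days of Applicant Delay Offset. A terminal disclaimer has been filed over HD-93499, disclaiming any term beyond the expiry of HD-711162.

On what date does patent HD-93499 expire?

Natural term of HD-93499:
  Base: filing + 23 years → 20 March 2012.
  Interference Suspension Credit: +275 days → 20 December 2012.
  Marketing Approval Extension: 1837 days claimed exceeds the 1815-day cap, so +1815 days → 9 December 2017.
  Applicant Delay Offset: −122 days → 9 August 2017.
Expiry of referenced patent HD-711162:
  Base: filing + 23 years → 15 April 2011.
  Interference Suspension Credit: +141 days → 3 September 2011.
  Marketing Approval Extension: 1002 days (within the 1815-day cap) → +1002 days → 1 June 2014.
  Applicant Delay Offset: −341 days → 25 June 2013.
Terminal disclaimer: HD-93499 expires on the earlier of 9 August 2017 and 25 June 2013.

2013-06-25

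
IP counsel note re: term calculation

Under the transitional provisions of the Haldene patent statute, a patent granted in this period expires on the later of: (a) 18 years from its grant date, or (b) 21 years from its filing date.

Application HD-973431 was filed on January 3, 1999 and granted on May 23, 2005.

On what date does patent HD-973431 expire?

(a) grant + 18 years → 23 May 2023.
(b) filing + 21 years → 3 January 2020.
Later of the two: 23 May 2023.

2023-05-23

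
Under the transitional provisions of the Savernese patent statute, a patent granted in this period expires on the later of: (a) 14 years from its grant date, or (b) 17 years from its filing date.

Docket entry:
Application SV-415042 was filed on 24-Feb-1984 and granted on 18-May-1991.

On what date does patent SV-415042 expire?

(a) grant + 14 years → 18 May 2005.
(b) filing + 17 years → 24 February 2001.
Later of the two: 18 May 2005.

May 18, 2005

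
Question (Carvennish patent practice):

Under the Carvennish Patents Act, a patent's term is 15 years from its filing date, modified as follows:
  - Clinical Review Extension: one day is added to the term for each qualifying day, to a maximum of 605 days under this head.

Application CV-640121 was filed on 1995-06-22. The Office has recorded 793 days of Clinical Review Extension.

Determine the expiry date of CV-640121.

February 17, 2012

Base term: filing date + 15 years → 22 June 2010.
Clinical Review Extension: 793 days claimed exceeds the 605-day cap, so +605 days → 17 February 2012.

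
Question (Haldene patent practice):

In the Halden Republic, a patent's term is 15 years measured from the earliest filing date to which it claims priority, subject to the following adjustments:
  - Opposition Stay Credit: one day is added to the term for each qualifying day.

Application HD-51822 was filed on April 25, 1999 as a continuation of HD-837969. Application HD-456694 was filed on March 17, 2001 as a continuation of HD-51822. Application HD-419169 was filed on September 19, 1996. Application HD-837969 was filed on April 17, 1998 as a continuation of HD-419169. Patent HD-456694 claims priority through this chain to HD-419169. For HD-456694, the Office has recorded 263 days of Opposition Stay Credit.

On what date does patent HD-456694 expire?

Earliest priority filing: 19 September 1996.
Base term: 19 September 1996 + 15 years → 19 September 2011.
Opposition Stay Credit: +263 days → 8 June 2012.

June 8, 2012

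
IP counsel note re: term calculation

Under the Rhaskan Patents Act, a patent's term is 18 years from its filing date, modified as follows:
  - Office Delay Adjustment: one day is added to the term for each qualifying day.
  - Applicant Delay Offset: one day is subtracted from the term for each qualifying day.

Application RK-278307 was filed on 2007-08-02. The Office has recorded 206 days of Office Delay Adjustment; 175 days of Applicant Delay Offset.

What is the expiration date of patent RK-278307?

September 2, 2025

Base term: filing date + 18 years → 2 August 2025.
Office Delay Adjustment: +206 days → 24 February 2026.
Applicant Delay Offset: −175 days → 2 September 2025.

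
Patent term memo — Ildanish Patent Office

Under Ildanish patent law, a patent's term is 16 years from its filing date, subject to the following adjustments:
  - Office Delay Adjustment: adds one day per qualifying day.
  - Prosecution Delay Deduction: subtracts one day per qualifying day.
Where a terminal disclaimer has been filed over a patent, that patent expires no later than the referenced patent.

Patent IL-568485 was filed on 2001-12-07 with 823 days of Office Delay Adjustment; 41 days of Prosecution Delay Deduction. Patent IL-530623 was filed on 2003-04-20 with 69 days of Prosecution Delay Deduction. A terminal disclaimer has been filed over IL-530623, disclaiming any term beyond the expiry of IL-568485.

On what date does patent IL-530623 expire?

Natural term of IL-530623:
  Base: filing + 16 years → 20 April 2019.
  Prosecution Delay Deduction: −69 days → 10 February 2019.
Expiry of referenced patent IL-568485:
  Base: filing + 16 years → 7 December 2017.
  Office Delay Adjustment: +823 days → 9 March 2020.
  Prosecution Delay Deduction: −41 days → 28 January 2020.
Terminal disclaimer: IL-530623 expires on the earlier of 10 February 2019 and 28 January 2020.

February 10, 2019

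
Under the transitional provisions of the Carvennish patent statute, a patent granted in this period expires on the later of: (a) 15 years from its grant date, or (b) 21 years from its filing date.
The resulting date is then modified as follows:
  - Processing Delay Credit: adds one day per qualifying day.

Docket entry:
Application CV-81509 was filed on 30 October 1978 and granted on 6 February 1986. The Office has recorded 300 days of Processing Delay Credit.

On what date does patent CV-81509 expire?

(a) grant + 15 years → 6 February 2001.
(b) filing + 21 years → 30 October 1999.
Later of the two: 6 February 2001.
Processing Delay Credit: +300 days → 3 December 2001.

December 3, 2001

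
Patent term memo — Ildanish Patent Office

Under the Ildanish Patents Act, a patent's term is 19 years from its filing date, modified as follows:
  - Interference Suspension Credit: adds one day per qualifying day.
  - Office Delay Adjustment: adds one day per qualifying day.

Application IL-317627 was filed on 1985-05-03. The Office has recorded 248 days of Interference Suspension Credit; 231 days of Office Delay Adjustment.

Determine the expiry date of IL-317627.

August 25, 2005

Base term: filing date + 19 years → 3 May 2004.
Interference Suspension Credit: +248 days → 6 January 2005.
Office Delay Adjustment: +231 days → 25 August 2005.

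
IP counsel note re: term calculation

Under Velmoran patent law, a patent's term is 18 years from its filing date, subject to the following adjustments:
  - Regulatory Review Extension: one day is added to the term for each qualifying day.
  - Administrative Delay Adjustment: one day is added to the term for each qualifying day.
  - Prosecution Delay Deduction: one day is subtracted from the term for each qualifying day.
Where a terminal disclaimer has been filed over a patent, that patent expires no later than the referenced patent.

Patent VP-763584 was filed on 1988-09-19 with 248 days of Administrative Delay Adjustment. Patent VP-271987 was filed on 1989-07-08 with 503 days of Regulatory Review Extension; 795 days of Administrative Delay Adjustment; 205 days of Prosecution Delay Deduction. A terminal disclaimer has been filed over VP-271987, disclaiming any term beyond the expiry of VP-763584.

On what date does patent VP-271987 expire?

Natural term of VP-271987:
  Base: filing + 18 years → 8 July 2007.
  Regulatory Review Extension: +503 days → 22 November 2008.
  Administrative Delay Adjustment: +795 days → 26 January 2011.
  Prosecution Delay Deduction: −205 days → 5 July 2010.
Expiry of referenced patent VP-763584:
  Base: filing + 18 years → 19 September 2006.
  Administrative Delay Adjustment: +248 days → 25 May 2007.
Terminal disclaimer: VP-271987 expires on the earlier of 5 July 2010 and 25 May 2007.

2007-05-25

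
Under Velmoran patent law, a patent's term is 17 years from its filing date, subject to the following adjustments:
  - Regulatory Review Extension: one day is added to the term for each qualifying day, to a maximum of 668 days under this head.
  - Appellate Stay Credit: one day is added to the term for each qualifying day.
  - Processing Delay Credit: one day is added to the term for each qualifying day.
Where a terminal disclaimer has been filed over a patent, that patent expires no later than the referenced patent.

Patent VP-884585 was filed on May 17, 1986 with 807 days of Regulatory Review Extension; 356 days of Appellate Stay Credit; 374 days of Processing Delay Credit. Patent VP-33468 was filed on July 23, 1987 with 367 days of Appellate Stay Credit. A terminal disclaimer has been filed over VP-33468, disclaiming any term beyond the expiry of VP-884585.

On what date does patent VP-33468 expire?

Natural term of VP-33468:
  Base: filing + 17 years → 23 July 2004.
  Appellate Stay Credit: +367 days → 25 July 2005.
Expiry of referenced patent VP-884585:
  Base: filing + 17 years → 17 May 2003.
  Regulatory Review Extension: 807 days claimed exceeds the 668-day cap, so +668 days → 15 March 2005.
  Appellate Stay Credit: +356 days → 6 March 2006.
  Processing Delay Credit: +374 days → 15 March 2007.
Terminal disclaimer: VP-33468 expires on the earlier of 25 July 2005 and 15 March 2007.

2005-07-25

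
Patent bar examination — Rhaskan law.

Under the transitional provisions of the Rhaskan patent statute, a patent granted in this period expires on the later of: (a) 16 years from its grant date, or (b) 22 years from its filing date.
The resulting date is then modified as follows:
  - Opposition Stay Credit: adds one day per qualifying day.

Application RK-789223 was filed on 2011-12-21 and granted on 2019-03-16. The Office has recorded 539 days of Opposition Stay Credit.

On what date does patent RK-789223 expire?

(a) grant + 16 years → 16 March 2035.
(b) filing + 22 years → 21 December 2033.
Later of the two: 16 March 2035.
Opposition Stay Credit: +539 days → 5 September 2036.

September 5, 2036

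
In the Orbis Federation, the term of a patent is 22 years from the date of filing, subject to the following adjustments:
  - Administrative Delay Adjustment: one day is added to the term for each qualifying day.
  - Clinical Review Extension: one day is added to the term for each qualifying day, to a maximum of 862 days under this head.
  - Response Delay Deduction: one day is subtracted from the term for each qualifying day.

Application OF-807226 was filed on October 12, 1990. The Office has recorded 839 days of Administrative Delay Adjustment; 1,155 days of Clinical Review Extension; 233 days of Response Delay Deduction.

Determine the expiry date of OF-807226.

2016-10-19

Base term: filing date + 22 years → 12 October 2012.
Administrative Delay Adjustment: +839 days → 29 January 2015.
Clinical Review Extension: 1155 days claimed exceeds the 862-day cap, so +862 days → 9 June 2017.
Response Delay Deduction: −233 days → 19 October 2016.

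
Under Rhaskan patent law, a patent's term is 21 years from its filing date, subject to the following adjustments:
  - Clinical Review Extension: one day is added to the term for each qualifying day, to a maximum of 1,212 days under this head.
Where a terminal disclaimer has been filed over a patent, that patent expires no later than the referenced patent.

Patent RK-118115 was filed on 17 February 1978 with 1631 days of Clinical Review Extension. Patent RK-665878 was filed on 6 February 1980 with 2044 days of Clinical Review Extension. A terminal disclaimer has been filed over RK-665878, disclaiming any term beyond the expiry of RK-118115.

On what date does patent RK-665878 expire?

2002-06-13

Natural term of RK-665878:
  Base: filing + 21 years → 6 February 2001.
  Clinical Review Extension: 2044 days claimed exceeds the 1212-day cap, so +1212 days → 2 June 2004.
Expiry of referenced patent RK-118115:
  Base: filing + 21 years → 17 February 1999.
  Clinical Review Extension: 1631 days claimed exceeds the 1212-day cap, so +1212 days → 13 June 2002.
Terminal disclaimer: RK-665878 expires on the earlier of 2 June 2004 and 13 June 2002.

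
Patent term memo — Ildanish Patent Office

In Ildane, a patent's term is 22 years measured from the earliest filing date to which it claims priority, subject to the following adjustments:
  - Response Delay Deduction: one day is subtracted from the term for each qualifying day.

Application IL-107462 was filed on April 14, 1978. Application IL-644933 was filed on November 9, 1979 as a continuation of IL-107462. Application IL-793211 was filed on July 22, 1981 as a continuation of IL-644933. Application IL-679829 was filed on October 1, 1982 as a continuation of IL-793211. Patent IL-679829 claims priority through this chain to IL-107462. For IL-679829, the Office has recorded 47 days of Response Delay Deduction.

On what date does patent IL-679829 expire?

2000-02-27

Earliest priority filing: 14 April 1978.
Base term: 14 April 1978 + 22 years → 14 April 2000.
Response Delay Deduction: −47 days → 27 February 2000.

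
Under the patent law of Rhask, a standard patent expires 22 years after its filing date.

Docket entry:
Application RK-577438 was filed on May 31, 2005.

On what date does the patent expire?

Filing date + 22 years → 31 May 2027.

May 31, 2027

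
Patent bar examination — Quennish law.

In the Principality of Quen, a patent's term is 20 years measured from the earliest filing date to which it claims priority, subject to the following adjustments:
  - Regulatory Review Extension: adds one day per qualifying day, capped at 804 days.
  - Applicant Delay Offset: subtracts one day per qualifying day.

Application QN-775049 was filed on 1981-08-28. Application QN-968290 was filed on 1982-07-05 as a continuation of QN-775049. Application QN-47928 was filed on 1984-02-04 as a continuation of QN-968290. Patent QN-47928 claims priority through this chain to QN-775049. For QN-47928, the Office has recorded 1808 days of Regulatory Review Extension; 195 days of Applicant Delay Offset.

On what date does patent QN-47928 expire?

April 29, 2003

Earliest priority filing: 28 August 1981.
Base term: 28 August 1981 + 20 years → 28 August 2001.
Regulatory Review Extension: 1808 days claimed exceeds the 804-day cap, so +804 days → 10 November 2003.
Applicant Delay Offset: −195 days → 29 April 2003.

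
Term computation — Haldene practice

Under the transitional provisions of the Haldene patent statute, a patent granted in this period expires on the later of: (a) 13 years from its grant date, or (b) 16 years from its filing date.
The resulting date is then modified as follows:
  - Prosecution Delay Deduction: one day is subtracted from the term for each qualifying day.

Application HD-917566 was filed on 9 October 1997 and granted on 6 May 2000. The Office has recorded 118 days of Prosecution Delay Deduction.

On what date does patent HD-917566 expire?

(a) grant + 13 years → 6 May 2013.
(b) filing + 16 years → 9 October 2013.
Later of the two: 9 October 2013.
Prosecution Delay Deduction: −118 days → 13 June 2013.

June 13, 2013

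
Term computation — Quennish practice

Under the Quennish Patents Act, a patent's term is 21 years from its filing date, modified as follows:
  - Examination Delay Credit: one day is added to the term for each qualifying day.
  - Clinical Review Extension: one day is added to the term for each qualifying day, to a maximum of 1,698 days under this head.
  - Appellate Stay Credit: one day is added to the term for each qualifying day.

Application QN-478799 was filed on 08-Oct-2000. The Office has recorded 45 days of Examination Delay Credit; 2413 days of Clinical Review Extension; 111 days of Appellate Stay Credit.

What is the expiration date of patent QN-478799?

November 5, 2026

Base term: filing date + 21 years → 8 October 2021.
Examination Delay Credit: +45 days → 22 November 2021.
Clinical Review Extension: 2413 days claimed exceeds the 1698-day cap, so +1698 days → 17 July 2026.
Appellate Stay Credit: +111 days → 5 November 2026.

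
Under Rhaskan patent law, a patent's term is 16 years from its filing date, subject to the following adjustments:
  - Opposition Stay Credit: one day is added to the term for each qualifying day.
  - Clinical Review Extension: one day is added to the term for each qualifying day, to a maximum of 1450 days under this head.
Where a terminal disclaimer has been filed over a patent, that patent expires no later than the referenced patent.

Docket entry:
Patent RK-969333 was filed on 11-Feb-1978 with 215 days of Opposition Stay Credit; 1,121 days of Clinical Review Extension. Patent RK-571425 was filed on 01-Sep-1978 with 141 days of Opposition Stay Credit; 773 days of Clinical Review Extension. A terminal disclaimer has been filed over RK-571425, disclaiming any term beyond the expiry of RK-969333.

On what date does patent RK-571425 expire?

1997-03-03

Natural term of RK-571425:
  Base: filing + 16 years → 1 September 1994.
  Opposition Stay Credit: +141 days → 20 January 1995.
  Clinical Review Extension: 773 days (within the 1450-day cap) → +773 days → 3 March 1997.
Expiry of referenced patent RK-969333:
  Base: filing + 16 years → 11 February 1994.
  Opposition Stay Credit: +215 days → 14 September 1994.
  Clinical Review Extension: 1121 days (within the 1450-day cap) → +1121 days → 9 October 1997.
Terminal disclaimer: RK-571425 expires on the earlier of 3 March 1997 and 9 October 1997.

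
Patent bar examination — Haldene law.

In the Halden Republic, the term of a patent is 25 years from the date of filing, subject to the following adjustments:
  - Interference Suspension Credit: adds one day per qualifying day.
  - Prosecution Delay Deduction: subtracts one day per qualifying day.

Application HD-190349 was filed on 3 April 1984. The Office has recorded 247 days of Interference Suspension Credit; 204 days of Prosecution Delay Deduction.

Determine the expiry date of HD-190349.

May 16, 2009

Base term: filing date + 25 years → 3 April 2009.
Interference Suspension Credit: +247 days → 6 December 2009.
Prosecution Delay Deduction: −204 days → 16 May 2009.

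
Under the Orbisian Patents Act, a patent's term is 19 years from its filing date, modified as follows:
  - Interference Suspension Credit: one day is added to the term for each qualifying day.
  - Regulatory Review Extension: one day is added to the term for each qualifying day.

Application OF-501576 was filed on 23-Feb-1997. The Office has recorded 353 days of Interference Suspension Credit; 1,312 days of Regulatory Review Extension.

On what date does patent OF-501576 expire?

Base term: filing date + 19 years → 23 February 2016.
Interference Suspension Credit: +353 days → 10 February 2017.
Regulatory Review Extension: +1312 days → 14 September 2020.

2020-09-14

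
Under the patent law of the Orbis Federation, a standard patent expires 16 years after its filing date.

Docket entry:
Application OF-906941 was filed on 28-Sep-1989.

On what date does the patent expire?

Filing date + 16 years → 28 September 2005.

September 28, 2005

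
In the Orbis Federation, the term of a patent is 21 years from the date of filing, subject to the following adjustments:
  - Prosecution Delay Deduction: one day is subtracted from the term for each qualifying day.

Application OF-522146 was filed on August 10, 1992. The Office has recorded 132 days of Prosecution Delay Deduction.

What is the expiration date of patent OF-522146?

2013-03-31

Base term: filing date + 21 years → 10 August 2013.
Prosecution Delay Deduction: −132 days → 31 March 2013.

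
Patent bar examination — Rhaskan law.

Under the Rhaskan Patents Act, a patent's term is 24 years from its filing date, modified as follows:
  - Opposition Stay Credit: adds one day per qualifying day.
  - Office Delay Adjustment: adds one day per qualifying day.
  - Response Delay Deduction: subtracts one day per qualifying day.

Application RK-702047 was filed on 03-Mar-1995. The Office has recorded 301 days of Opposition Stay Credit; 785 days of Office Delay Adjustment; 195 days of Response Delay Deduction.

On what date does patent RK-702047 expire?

2021-08-10

Base term: filing date + 24 years → 3 March 2019.
Opposition Stay Credit: +301 days → 29 December 2019.
Office Delay Adjustment: +785 days → 21 February 2022.
Response Delay Deduction: −195 days → 10 August 2021.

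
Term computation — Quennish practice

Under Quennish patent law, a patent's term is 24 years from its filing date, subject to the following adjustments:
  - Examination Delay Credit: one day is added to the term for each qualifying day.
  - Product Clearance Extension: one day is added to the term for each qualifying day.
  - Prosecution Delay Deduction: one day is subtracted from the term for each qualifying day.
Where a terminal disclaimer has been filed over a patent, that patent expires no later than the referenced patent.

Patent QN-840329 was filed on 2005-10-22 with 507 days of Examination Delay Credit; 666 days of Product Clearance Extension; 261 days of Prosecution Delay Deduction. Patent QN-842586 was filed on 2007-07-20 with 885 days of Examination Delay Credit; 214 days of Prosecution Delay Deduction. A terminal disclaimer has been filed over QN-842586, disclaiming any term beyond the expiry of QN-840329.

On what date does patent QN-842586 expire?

April 21, 2032

Natural term of QN-842586:
  Base: filing + 24 years → 20 July 2031.
  Examination Delay Credit: +885 days → 21 December 2033.
  Prosecution Delay Deduction: −214 days → 21 May 2033.
Expiry of referenced patent QN-840329:
  Base: filing + 24 years → 22 October 2029.
  Examination Delay Credit: +507 days → 13 March 2031.
  Product Clearance Extension: +666 days → 7 January 2033.
  Prosecution Delay Deduction: −261 days → 21 April 2032.
Terminal disclaimer: QN-842586 expires on the earlier of 21 May 2033 and 21 April 2032.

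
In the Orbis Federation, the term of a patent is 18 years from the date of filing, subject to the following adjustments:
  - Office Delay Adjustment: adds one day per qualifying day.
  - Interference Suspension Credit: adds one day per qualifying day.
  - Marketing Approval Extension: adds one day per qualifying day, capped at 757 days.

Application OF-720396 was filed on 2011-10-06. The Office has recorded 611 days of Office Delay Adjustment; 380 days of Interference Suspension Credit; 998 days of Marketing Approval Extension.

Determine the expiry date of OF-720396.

Base term: filing date + 18 years → 6 October 2029.
Office Delay Adjustment: +611 days → 9 June 2031.
Interference Suspension Credit: +380 days → 23 June 2032.
Marketing Approval Extension: 998 days claimed exceeds the 757-day cap, so +757 days → 20 July 2034.

July 20, 2034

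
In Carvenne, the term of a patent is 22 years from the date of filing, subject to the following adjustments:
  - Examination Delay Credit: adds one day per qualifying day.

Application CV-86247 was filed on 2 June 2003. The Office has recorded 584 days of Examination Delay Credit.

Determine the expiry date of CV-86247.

2027-01-07

Base term: filing date + 22 years → 2 June 2025.
Examination Delay Credit: +584 days → 7 January 2027.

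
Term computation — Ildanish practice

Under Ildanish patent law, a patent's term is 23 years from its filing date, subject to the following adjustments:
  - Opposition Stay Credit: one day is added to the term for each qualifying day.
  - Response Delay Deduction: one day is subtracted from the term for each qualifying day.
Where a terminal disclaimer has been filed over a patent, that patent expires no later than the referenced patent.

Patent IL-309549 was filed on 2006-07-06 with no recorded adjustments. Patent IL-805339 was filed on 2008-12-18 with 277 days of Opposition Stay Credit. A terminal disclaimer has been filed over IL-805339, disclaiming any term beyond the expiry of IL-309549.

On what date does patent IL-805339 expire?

2029-07-06

Natural term of IL-805339:
  Base: filing + 23 years → 18 December 2031.
  Opposition Stay Credit: +277 days → 20 September 2032.
Expiry of referenced patent IL-309549:
  Base: filing + 23 years → 6 July 2029.
Terminal disclaimer: IL-805339 expires on the earlier of 20 September 2032 and 6 July 2029.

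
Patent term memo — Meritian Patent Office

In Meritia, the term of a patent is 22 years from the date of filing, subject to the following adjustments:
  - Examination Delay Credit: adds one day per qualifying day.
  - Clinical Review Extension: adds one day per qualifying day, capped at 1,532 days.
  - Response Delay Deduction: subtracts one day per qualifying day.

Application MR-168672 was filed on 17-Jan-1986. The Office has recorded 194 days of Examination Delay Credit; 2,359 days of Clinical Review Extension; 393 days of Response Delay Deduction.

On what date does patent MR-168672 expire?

2011-09-11

Base term: filing date + 22 years → 17 January 2008.
Examination Delay Credit: +194 days → 29 July 2008.
Clinical Review Extension: 2359 days claimed exceeds the 1532-day cap, so +1532 days → 8 October 2012.
Response Delay Deduction: −393 days → 11 September 2011.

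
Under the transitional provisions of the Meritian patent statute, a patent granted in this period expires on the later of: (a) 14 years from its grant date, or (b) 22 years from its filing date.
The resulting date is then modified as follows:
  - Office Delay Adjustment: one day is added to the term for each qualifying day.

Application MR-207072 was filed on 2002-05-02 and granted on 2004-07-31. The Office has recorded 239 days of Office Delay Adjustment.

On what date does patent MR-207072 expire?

December 27, 2024

(a) grant + 14 years → 31 July 2018.
(b) filing + 22 years → 2 May 2024.
Later of the two: 2 May 2024.
Office Delay Adjustment: +239 days → 27 December 2024.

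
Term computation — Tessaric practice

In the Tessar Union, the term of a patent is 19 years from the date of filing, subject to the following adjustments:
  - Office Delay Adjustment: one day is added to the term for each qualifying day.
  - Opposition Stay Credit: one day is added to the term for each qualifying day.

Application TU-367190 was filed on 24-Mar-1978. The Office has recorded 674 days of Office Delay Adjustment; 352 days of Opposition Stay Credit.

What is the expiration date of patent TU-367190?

Base term: filing date + 19 years → 24 March 1997.
Office Delay Adjustment: +674 days → 27 January 1999.
Opposition Stay Credit: +352 days → 14 January 2000.

2000-01-14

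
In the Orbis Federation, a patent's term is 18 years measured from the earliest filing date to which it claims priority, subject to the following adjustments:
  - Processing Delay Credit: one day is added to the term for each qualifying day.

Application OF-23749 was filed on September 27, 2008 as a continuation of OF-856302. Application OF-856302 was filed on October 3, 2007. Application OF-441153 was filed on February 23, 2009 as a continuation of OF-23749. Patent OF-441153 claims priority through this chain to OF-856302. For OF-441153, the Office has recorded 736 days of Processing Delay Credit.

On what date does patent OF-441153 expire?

Earliest priority filing: 3 October 2007.
Base term: 3 October 2007 + 18 years → 3 October 2025.
Processing Delay Credit: +736 days → 9 October 2027.

October 9, 2027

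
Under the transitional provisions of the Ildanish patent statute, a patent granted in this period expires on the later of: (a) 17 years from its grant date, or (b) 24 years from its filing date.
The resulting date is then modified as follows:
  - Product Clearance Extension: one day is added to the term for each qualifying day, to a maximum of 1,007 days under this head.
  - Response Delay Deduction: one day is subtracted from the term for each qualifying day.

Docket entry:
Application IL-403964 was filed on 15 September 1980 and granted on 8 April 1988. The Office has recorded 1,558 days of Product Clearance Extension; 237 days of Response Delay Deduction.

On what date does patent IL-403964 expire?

(a) grant + 17 years → 8 April 2005.
(b) filing + 24 years → 15 September 2004.
Later of the two: 8 April 2005.
Product Clearance Extension: 1558 days claimed exceeds the 1007-day cap, so +1007 days → 10 January 2008.
Response Delay Deduction: −237 days → 18 May 2007.

May 18, 2007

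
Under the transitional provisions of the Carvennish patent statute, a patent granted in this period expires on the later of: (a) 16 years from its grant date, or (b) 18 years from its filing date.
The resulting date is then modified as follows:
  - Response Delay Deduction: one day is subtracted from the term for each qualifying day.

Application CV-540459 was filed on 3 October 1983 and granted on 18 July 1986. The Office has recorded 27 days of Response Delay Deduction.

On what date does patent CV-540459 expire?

(a) grant + 16 years → 18 July 2002.
(b) filing + 18 years → 3 October 2001.
Later of the two: 18 July 2002.
Response Delay Deduction: −27 days → 21 June 2002.

2002-06-21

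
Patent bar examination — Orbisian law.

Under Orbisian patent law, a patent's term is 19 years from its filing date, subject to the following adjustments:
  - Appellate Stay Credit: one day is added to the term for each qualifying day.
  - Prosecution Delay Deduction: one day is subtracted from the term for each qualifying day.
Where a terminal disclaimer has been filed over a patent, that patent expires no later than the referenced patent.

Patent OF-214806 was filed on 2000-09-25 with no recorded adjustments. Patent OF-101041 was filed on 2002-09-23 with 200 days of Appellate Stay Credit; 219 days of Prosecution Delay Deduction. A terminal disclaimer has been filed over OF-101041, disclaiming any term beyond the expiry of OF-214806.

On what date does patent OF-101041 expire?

September 25, 2019

Natural term of OF-101041:
  Base: filing + 19 years → 23 September 2021.
  Appellate Stay Credit: +200 days → 11 April 2022.
  Prosecution Delay Deduction: −219 days → 4 September 2021.
Expiry of referenced patent OF-214806:
  Base: filing + 19 years → 25 September 2019.
Terminal disclaimer: OF-101041 expires on the earlier of 4 September 2021 and 25 September 2019.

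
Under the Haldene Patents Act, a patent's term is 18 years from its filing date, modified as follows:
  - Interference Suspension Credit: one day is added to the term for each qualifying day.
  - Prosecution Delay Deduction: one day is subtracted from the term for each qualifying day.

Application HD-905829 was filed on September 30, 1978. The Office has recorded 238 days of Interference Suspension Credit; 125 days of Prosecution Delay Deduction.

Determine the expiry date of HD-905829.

1997-01-21

Base term: filing date + 18 years → 30 September 1996.
Interference Suspension Credit: +238 days → 26 May 1997.
Prosecution Delay Deduction: −125 days → 21 January 1997.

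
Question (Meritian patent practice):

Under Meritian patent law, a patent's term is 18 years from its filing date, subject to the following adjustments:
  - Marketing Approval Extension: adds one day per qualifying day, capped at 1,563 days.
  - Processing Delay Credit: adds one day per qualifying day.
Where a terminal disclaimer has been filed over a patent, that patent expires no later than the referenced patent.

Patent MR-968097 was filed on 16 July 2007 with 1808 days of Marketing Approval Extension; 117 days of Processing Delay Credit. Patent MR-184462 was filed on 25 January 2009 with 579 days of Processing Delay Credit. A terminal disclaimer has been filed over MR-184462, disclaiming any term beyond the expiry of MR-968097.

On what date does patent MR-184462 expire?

Natural term of MR-184462:
  Base: filing + 18 years → 25 January 2027.
  Processing Delay Credit: +579 days → 26 August 2028.
Expiry of referenced patent MR-968097:
  Base: filing + 18 years → 16 July 2025.
  Marketing Approval Extension: 1808 days claimed exceeds the 1563-day cap, so +1563 days → 26 October 2029.
  Processing Delay Credit: +117 days → 20 February 2030.
Terminal disclaimer: MR-184462 expires on the earlier of 26 August 2028 and 20 February 2030.

2028-08-26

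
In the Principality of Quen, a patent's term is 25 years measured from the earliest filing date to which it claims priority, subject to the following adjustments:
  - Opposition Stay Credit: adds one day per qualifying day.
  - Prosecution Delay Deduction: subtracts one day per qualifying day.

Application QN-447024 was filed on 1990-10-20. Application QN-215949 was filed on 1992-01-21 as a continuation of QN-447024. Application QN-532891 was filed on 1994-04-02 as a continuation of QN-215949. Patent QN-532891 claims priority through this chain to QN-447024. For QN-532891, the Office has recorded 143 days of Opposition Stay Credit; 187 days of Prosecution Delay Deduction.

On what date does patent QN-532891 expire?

September 6, 2015

Earliest priority filing: 20 October 1990.
Base term: 20 October 1990 + 25 years → 20 October 2015.
Opposition Stay Credit: +143 days → 11 March 2016.
Prosecution Delay Deduction: −187 days → 6 September 2015.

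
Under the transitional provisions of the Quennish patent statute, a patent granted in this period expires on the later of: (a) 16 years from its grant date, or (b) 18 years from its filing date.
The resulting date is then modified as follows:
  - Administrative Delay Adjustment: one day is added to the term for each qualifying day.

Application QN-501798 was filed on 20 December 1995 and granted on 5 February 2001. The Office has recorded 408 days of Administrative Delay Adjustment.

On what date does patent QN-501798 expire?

(a) grant + 16 years → 5 February 2017.
(b) filing + 18 years → 20 December 2013.
Later of the two: 5 February 2017.
Administrative Delay Adjustment: +408 days → 20 March 2018.

2018-03-20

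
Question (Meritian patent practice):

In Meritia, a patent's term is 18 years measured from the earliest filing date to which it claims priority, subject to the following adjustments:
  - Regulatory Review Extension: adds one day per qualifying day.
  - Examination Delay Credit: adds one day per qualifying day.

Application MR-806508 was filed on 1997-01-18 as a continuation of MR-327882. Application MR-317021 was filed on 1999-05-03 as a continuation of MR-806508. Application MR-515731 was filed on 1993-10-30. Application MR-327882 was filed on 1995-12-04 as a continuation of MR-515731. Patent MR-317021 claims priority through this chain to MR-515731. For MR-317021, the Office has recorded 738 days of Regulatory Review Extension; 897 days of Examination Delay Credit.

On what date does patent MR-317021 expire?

Earliest priority filing: 30 October 1993.
Base term: 30 October 1993 + 18 years → 30 October 2011.
Regulatory Review Extension: +738 days → 6 November 2013.
Examination Delay Credit: +897 days → 21 April 2016.

April 21, 2016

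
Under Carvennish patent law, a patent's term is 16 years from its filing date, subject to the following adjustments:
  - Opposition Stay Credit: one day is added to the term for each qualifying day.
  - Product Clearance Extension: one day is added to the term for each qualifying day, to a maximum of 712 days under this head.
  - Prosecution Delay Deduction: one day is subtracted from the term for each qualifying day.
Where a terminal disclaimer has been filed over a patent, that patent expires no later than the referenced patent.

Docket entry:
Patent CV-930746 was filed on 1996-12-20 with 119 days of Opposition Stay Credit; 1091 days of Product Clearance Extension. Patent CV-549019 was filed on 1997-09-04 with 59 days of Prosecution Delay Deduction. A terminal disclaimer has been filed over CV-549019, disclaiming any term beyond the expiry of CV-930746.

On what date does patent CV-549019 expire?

Natural term of CV-549019:
  Base: filing + 16 years → 4 September 2013.
  Prosecution Delay Deduction: −59 days → 7 July 2013.
Expiry of referenced patent CV-930746:
  Base: filing + 16 years → 20 December 2012.
  Opposition Stay Credit: +119 days → 18 April 2013.
  Product Clearance Extension: 1091 days claimed exceeds the 712-day cap, so +712 days → 31 March 2015.
Terminal disclaimer: CV-549019 expires on the earlier of 7 July 2013 and 31 March 2015.

July 7, 2013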